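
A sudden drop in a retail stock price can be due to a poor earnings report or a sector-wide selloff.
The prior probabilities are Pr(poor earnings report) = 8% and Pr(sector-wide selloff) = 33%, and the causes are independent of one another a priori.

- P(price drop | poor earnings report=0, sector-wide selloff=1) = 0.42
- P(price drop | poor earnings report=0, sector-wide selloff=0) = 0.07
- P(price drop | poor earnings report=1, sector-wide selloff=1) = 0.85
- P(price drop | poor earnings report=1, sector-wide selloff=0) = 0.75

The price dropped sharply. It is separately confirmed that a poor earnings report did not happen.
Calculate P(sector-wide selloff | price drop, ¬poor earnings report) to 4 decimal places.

Weight on sector-wide selloff=true, given the evidence: 0.42×0.33 = 0.138600
Normalizer over all consistent configurations: 0.07×0.67 + 0.42×0.33 = 0.185500
Posterior = 0.138600 / 0.185500 ≈ 0.7472

P(sector-wide selloff | price drop, ¬poor earnings report) ≈ 0.7472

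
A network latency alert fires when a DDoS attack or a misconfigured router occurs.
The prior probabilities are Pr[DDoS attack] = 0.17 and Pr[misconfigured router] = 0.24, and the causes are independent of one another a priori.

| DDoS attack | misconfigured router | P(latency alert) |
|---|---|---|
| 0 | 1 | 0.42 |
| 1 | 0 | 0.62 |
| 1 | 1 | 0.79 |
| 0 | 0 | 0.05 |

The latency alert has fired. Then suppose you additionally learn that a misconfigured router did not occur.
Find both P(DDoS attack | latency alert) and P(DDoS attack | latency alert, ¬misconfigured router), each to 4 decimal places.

P(DDoS attack | latency alert) ≈ 0.4937; P(DDoS attack | latency alert, ¬misconfigured router) ≈ 0.7175

Sum P(latency alert|·) weighted by the priors over the 4 (DDoS attack, misconfigured router) configurations:
  P(latency alert) = 0.05×0.83×0.76 + 0.42×0.83×0.24 + 0.62×0.17×0.76 + 0.79×0.17×0.24
        = 0.031540 + 0.083664 + 0.080104 + 0.032232 = 0.227540
Configurations with DDoS attack contribute 0.112336, so
  P(DDoS attack | latency alert) = 0.112336 / 0.227540 ≈ 0.4937

Now also conditioning on misconfigured router≠true:
For the numerator, keep only DDoS attack=true terms: 0.62×0.17 = 0.105400
Normalizer over all consistent configurations: 0.05×0.83 + 0.62×0.17 = 0.146900
P(DDoS attack | latency alert, ¬misconfigured router) = 0.105400/0.146900 ≈ 0.7175
With misconfigured router excluded, DDoS attack must carry more of the explanatory weight for the latency alert.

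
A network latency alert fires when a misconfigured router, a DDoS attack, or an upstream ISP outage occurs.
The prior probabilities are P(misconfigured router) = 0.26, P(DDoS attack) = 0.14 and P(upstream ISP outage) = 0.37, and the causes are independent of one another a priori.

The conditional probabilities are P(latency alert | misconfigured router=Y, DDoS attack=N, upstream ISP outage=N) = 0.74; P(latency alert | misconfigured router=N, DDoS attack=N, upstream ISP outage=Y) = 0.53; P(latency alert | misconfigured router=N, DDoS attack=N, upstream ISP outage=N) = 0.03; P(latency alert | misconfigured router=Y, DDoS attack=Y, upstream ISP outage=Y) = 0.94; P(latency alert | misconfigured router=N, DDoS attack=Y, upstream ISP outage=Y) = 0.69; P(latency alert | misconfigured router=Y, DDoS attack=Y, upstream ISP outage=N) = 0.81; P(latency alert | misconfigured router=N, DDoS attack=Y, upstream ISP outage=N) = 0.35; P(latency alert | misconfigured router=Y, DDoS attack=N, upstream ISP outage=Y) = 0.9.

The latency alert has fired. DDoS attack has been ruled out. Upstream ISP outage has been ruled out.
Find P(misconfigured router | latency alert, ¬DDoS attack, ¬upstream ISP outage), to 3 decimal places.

P(misconfigured router | latency alert, ¬DDoS attack, ¬upstream ISP outage) ≈ 0.897

P(latency alert | ¬DDoS attack, ¬upstream ISP outage) = 0.03×0.74 + 0.74×0.26 = 0.022200 + 0.192400 = 0.214600
The misconfigured router-present share is 0.74×0.26 = 0.192400.
Hence the posterior is 0.192400/0.214600 ≈ 0.897.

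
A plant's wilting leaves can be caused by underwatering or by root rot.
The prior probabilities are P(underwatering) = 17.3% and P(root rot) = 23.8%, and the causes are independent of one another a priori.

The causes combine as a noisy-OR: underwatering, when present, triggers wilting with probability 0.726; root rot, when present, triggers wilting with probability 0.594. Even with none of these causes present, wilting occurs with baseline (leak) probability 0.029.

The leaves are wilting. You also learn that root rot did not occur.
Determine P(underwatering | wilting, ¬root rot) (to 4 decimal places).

P(underwatering | wilting, ¬root rot) ≈ 0.8411

Under noisy-OR, P(wilting | causes) = 1 − (1−0.029)·∏(1−qᵢ) over the active causes.
Weight on underwatering=true, given the evidence: 0.733946*0.173 = 0.126973
Denominator P(wilting | ¬root rot): 0.029*0.827 + 0.733946*0.173 = 0.150956
P(underwatering | wilting, ¬root rot) = 0.126973/0.150956 ≈ 0.8411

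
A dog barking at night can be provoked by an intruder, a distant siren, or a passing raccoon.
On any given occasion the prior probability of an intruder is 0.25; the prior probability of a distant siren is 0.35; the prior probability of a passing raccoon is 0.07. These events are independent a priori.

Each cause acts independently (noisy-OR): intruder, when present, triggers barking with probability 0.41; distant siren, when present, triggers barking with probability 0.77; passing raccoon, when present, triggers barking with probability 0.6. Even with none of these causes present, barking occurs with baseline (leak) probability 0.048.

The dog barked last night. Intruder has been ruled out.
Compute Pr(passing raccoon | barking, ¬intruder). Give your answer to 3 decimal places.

Under noisy-OR, P(barking | causes) = 1 − (1−0.048)·∏(1−qᵢ) over the active causes.
P(barking | ¬intruder) = 0.048·0.65·0.93 + 0.6192·0.65·0.07 + 0.78104·0.35·0.93 + 0.912416·0.35·0.07 = 0.029016 + 0.028174 + 0.254229 + 0.022354 = 0.333773
The passing raccoon-present share is 0.028174 + 0.022354 = 0.050528.
Hence the posterior is 0.050528/0.333773 ≈ 0.151.

Pr(passing raccoon | barking, ¬intruder) ≈ 0.151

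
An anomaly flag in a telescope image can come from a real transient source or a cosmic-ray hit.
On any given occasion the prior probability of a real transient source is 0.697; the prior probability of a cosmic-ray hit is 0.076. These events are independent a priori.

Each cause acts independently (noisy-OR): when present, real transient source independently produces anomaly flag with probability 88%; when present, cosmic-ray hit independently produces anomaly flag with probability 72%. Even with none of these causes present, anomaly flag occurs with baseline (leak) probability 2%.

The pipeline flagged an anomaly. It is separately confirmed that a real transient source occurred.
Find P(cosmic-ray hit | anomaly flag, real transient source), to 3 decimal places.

Under noisy-OR, P(anomaly flag | causes) = 1 − (1−0.02)·∏(1−qᵢ) over the active causes.
Numerator (weight on configurations with cosmic-ray hit): 0.967072·0.076 = 0.073497
The normalizing constant is 0.8824·0.924 + 0.967072·0.076 = 0.888835
P(cosmic-ray hit | anomaly flag, real transient source) = 0.073497/0.888835 ≈ 0.083

P(cosmic-ray hit | anomaly flag, real transient source) ≈ 0.083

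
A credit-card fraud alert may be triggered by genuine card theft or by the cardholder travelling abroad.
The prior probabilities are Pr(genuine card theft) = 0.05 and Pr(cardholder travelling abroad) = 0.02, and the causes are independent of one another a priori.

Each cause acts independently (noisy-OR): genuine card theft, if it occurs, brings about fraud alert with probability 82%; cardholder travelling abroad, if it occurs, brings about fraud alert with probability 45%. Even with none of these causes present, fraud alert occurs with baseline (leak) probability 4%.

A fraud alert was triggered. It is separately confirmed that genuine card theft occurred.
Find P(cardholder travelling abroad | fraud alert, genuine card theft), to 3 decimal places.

Under noisy-OR, P(fraud alert | causes) = 1 − (1−0.04)·∏(1−qᵢ) over the active causes.
Sum P(fraud alert|·) weighted by the priors over both values of cardholder travelling abroad:
  P(fraud alert | genuine card theft) = 0.8272×0.98 + 0.90496×0.02
        = 0.810656 + 0.018099 = 0.828755
Keeping only the cardholder travelling abroad-present terms gives 0.018099, so
  P(cardholder travelling abroad | fraud alert, genuine card theft) = 0.018099 / 0.828755 ≈ 0.022

P(cardholder travelling abroad | fraud alert, genuine card theft) ≈ 0.022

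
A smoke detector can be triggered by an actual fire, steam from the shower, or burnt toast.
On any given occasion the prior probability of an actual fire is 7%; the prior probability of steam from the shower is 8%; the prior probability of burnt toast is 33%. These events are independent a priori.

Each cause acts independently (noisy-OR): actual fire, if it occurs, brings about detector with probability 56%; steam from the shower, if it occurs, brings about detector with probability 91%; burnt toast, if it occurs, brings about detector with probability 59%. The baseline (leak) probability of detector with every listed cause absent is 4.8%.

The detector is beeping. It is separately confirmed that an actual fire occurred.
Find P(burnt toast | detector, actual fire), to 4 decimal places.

P(burnt toast | detector, actual fire) ≈ 0.4037

Under noisy-OR, P(detector | causes) = 1 − (1−0.048)·∏(1−qᵢ) over the active causes.
P(detector | actual fire) = 0.58112*0.92*0.67 + 0.828259*0.92*0.33 + 0.962301*0.08*0.67 + 0.984543*0.08*0.33 = 0.358202 + 0.251459 + 0.051579 + 0.025992 = 0.687232
Restricting to configurations with burnt toast present: 0.251459 + 0.025992 = 0.277451.
P(burnt toast | detector, actual fire) = 0.277451 / 0.687232 ≈ 0.4037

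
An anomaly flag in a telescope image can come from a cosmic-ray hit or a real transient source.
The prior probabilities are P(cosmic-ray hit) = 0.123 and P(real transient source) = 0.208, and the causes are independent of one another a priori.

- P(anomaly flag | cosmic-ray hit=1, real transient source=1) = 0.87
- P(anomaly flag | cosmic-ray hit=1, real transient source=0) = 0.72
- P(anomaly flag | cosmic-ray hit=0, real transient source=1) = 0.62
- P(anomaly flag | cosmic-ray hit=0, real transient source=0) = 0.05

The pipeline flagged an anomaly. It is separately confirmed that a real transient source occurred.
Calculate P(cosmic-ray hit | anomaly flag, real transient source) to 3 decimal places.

P(cosmic-ray hit | anomaly flag, real transient source) ≈ 0.164

By total probability over both values of cosmic-ray hit:
  P(anomaly flag | real transient source) = 0.62*0.877 + 0.87*0.123
        = 0.543740 + 0.107010 = 0.650750
Keeping only the cosmic-ray hit-present terms gives 0.107010, so
  P(cosmic-ray hit | anomaly flag, real transient source) = 0.107010 / 0.650750 ≈ 0.164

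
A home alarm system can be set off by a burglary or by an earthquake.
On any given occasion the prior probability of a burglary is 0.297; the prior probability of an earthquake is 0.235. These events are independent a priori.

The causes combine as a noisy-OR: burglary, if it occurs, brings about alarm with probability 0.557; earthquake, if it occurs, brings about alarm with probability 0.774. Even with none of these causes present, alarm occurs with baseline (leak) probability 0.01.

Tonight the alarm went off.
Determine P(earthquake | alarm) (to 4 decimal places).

P(earthquake | alarm) ≈ 0.5898

Under noisy-OR, P(alarm | causes) = 1 − (1−0.01)·∏(1−qᵢ) over the active causes.
P(alarm) = 0.01*0.703*0.765 + 0.77626*0.703*0.235 + 0.56143*0.297*0.765 + 0.900883*0.297*0.235 = 0.005378 + 0.128242 + 0.127560 + 0.062877 = 0.324057
Restricting to configurations with earthquake present: 0.128242 + 0.062877 = 0.191119.
P(earthquake | alarm) = 0.191119 / 0.324057 ≈ 0.5898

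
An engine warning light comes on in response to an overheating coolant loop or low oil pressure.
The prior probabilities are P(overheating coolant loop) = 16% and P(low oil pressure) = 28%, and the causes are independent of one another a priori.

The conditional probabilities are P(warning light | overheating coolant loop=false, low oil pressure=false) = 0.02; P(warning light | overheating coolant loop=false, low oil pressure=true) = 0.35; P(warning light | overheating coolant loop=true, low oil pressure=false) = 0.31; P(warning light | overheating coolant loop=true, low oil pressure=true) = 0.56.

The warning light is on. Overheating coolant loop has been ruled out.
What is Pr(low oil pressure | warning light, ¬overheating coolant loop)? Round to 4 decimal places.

Numerator (weight on configurations with low oil pressure): 0.35*0.28 = 0.098000
Denominator P(warning light | ¬overheating coolant loop): 0.02*0.72 + 0.35*0.28 = 0.112400
Posterior = 0.098000 / 0.112400 ≈ 0.8719

Pr(low oil pressure | warning light, ¬overheating coolant loop) ≈ 0.8719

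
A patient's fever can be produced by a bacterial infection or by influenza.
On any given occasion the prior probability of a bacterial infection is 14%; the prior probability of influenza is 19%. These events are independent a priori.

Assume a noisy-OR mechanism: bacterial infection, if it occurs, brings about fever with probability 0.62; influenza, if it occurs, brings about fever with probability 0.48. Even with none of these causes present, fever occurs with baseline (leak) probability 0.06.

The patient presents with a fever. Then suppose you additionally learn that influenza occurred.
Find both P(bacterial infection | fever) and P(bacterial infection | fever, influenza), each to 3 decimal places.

P(bacterial infection | fever) ≈ 0.430; P(bacterial infection | fever, influenza) ≈ 0.206

Under noisy-OR, P(fever | causes) = 1 − (1−0.06)·∏(1−qᵢ) over the active causes.
Weight on bacterial infection=true, given the evidence: 0.072894 + 0.021659 = 0.094553
The normalizing constant is 0.06*0.86*0.81 + 0.5112*0.86*0.19 + 0.6428*0.14*0.81 + 0.814256*0.14*0.19 = 0.219879
P(bacterial infection | fever) = 0.094553/0.219879 ≈ 0.430

Now condition on the additional information:
P(fever | influenza) = 0.5112*0.86 + 0.814256*0.14 = 0.439632 + 0.113996 = 0.553628
The bacterial infection-present share is 0.814256*0.14 = 0.113996.
Hence the posterior is 0.113996/0.553628 ≈ 0.206.
This is intercausal reasoning (explaining away): once influenza accounts for the fever, bacterial infection becomes less likely.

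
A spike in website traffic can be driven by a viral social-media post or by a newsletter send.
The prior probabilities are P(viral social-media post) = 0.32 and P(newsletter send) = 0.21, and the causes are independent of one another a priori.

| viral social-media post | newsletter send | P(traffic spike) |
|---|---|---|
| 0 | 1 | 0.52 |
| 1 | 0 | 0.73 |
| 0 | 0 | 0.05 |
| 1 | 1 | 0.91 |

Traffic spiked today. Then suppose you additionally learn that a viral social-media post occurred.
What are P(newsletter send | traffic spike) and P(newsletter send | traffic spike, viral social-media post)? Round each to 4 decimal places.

Sum P(traffic spike|·) weighted by the priors over the 4 (viral social-media post, newsletter send) configurations:
  P(traffic spike) = 0.05*0.68*0.79 + 0.52*0.68*0.21 + 0.73*0.32*0.79 + 0.91*0.32*0.21
        = 0.026860 + 0.074256 + 0.184544 + 0.061152 = 0.346812
Configurations with newsletter send contribute 0.135408, so
  P(newsletter send | traffic spike) = 0.135408 / 0.346812 ≈ 0.3904

Now also conditioning on viral social-media post=true:
Numerator (weight on configurations with newsletter send): 0.91*0.21 = 0.191100
Normalizer over all consistent configurations: 0.73*0.79 + 0.91*0.21 = 0.767800
P(newsletter send | traffic spike, viral social-media post) = 0.191100/0.767800 ≈ 0.2489
This is intercausal reasoning (explaining away): once viral social-media post accounts for the traffic spike, newsletter send becomes less likely.

P(newsletter send | traffic spike) ≈ 0.3904; P(newsletter send | traffic spike, viral social-media post) ≈ 0.2489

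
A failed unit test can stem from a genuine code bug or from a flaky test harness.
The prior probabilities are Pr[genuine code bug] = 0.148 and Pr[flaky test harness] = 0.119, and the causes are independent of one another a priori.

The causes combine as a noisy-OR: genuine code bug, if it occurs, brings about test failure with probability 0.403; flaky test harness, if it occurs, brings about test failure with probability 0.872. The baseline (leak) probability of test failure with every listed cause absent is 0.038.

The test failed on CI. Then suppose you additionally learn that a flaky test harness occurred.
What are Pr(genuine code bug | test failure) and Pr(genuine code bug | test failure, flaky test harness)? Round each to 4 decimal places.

Under noisy-OR, P(test failure | causes) = 1 − (1−0.038)·∏(1−qᵢ) over the active causes.
For the numerator, keep only genuine code bug=true terms: 0.055504 + 0.016317 = 0.071821
Normalizer over all consistent configurations: 0.038·0.852·0.881 + 0.876864·0.852·0.119 + 0.425686·0.148·0.881 + 0.926488·0.148·0.119 = 0.189247
P(genuine code bug | test failure) = 0.071821/0.189247 ≈ 0.3795

Now condition on the additional information:
P(test failure | flaky test harness) = 0.876864·0.852 + 0.926488·0.148 = 0.747088 + 0.137120 = 0.884208
The genuine code bug-present share is 0.926488·0.148 = 0.137120.
P(genuine code bug | test failure, flaky test harness) = 0.137120 / 0.884208 ≈ 0.1551

Pr(genuine code bug | test failure) ≈ 0.3795; Pr(genuine code bug | test failure, flaky test harness) ≈ 0.1551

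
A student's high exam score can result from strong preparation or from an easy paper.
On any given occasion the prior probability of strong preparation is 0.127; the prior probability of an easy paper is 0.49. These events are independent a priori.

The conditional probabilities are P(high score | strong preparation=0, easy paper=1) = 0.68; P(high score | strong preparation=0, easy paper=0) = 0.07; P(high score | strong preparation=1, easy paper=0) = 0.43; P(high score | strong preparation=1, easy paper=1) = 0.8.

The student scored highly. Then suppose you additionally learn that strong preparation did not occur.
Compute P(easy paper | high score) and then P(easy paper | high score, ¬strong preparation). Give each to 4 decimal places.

P(easy paper | high score) ≈ 0.8523; P(easy paper | high score, ¬strong preparation) ≈ 0.9032

Enumerate the 4 (strong preparation, easy paper) configurations and weight by the priors:
  P(high score) = 0.07·0.873·0.51 + 0.68·0.873·0.49 + 0.43·0.127·0.51 + 0.8·0.127·0.49
        = 0.031166 + 0.290884 + 0.027851 + 0.049784 = 0.399685
The terms with easy paper present sum to 0.340668, so
  P(easy paper | high score) = 0.340668 / 0.399685 ≈ 0.8523

Now condition on the additional information:
P(high score | ¬strong preparation) = 0.07·0.51 + 0.68·0.49 = 0.035700 + 0.333200 = 0.368900
The easy paper-present share is 0.68·0.49 = 0.333200.
P(easy paper | high score, ¬strong preparation) = 0.333200 / 0.368900 ≈ 0.9032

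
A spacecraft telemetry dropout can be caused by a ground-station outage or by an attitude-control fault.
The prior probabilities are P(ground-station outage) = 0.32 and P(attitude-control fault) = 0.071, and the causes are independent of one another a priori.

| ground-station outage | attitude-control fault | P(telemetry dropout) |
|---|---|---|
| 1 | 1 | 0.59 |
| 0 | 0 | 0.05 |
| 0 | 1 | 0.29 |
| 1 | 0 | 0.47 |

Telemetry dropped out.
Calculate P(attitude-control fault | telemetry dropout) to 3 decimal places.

P(attitude-control fault | telemetry dropout) ≈ 0.138

For the numerator, keep only attitude-control fault=true terms: 0.014001 + 0.013405 = 0.027406
Denominator P(telemetry dropout): 0.05×0.68×0.929 + 0.29×0.68×0.071 + 0.47×0.32×0.929 + 0.59×0.32×0.071 = 0.198714
P(attitude-control fault | telemetry dropout) = 0.027406/0.198714 ≈ 0.138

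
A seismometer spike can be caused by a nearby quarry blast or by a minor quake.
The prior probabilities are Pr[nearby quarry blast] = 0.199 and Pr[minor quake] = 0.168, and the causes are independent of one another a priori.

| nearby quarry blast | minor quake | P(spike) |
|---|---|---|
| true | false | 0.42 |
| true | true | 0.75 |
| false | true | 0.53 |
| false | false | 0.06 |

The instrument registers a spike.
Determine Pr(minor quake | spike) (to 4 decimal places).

By total probability over the 4 (nearby quarry blast, minor quake) configurations:
  P(spike) = 0.06·0.801·0.832 + 0.53·0.801·0.168 + 0.42·0.199·0.832 + 0.75·0.199·0.168
        = 0.039986 + 0.071321 + 0.069539 + 0.025074 = 0.205920
Keeping only the minor quake-present terms gives 0.096395, so
  P(minor quake | spike) = 0.096395 / 0.205920 ≈ 0.4681

Pr(minor quake | spike) ≈ 0.4681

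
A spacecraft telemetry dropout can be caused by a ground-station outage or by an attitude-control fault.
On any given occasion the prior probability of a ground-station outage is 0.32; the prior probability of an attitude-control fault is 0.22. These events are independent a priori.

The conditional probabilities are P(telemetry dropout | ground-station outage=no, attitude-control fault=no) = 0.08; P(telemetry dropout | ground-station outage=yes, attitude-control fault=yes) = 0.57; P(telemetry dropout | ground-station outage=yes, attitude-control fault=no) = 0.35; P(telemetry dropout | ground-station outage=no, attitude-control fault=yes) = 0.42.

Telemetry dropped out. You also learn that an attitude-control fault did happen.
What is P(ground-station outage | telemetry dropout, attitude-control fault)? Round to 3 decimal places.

P(ground-station outage | telemetry dropout, attitude-control fault) ≈ 0.390

P(telemetry dropout | attitude-control fault) = 0.42×0.68 + 0.57×0.32 = 0.285600 + 0.182400 = 0.468000
Of this, 0.182400 comes from 0.57×0.32 (the ground-station outage=true cases).
So P(ground-station outage | telemetry dropout, attitude-control fault) = 0.182400/0.468000 ≈ 0.390.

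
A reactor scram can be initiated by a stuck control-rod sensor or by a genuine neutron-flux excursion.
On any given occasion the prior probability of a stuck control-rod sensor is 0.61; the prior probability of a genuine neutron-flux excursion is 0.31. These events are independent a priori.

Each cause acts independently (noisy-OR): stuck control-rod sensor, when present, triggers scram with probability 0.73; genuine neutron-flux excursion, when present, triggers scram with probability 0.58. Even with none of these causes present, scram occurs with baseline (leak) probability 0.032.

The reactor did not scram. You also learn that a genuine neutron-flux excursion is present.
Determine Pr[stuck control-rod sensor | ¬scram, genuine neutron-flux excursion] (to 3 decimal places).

Under noisy-OR, P(scram | causes) = 1 − (1−0.032)·∏(1−qᵢ) over the active causes.
P(¬scram | genuine neutron-flux excursion) = 0.40656×0.39 + 0.109771×0.61 = 0.158558 + 0.066960 = 0.225518
Of this, 0.066960 comes from 0.109771×0.61 (the stuck control-rod sensor=true cases).
Hence the posterior is 0.066960/0.225518 ≈ 0.297.

Pr[stuck control-rod sensor | ¬scram, genuine neutron-flux excursion] ≈ 0.297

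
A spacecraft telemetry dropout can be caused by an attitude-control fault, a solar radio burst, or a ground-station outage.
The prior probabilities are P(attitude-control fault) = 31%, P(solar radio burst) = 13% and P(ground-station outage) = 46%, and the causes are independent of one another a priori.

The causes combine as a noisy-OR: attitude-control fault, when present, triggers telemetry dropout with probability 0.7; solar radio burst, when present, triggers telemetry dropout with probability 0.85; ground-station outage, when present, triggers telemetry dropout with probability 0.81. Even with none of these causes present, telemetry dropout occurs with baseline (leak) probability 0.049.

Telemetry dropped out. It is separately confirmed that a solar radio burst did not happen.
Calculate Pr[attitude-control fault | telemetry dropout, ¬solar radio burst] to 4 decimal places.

Pr[attitude-control fault | telemetry dropout, ¬solar radio burst] ≈ 0.4777

Under noisy-OR, P(telemetry dropout | causes) = 1 − (1−0.049)·∏(1−qᵢ) over the active causes.
By total probability over the 4 (attitude-control fault, ground-station outage) configurations:
  P(telemetry dropout | ¬solar radio burst) = 0.049×0.69×0.54 + 0.81931×0.69×0.46 + 0.7147×0.31×0.54 + 0.945793×0.31×0.46
        = 0.018257 + 0.260049 + 0.119641 + 0.134870 = 0.532817
Keeping only the attitude-control fault-present terms gives 0.254511, so
  P(attitude-control fault | telemetry dropout, ¬solar radio burst) = 0.254511 / 0.532817 ≈ 0.4777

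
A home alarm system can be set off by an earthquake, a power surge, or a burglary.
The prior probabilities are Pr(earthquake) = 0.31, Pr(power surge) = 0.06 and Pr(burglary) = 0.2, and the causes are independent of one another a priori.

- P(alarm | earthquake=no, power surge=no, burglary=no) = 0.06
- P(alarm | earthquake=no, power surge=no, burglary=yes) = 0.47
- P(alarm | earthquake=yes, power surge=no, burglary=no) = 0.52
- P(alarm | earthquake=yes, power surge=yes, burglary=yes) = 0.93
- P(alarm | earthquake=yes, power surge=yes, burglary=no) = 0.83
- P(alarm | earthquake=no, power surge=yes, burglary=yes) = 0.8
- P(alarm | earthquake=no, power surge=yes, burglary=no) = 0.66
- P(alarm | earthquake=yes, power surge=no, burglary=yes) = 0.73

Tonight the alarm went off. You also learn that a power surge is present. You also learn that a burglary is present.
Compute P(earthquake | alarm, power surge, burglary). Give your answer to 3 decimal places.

P(earthquake | alarm, power surge, burglary) ≈ 0.343

Numerator (weight on configurations with earthquake): 0.93×0.31 = 0.288300
The normalizing constant is 0.8×0.69 + 0.93×0.31 = 0.840300
Posterior = 0.288300 / 0.840300 ≈ 0.343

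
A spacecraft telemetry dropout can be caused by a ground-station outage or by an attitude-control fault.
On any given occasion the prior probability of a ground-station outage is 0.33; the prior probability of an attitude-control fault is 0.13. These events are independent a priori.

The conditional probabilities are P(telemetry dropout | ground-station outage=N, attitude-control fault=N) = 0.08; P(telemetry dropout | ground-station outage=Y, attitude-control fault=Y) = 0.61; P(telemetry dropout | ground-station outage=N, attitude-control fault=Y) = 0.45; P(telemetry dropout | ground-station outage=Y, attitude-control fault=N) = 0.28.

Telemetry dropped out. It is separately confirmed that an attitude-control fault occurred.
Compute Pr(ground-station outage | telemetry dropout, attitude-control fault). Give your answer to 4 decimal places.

Pr(ground-station outage | telemetry dropout, attitude-control fault) ≈ 0.4004

P(telemetry dropout | attitude-control fault) = 0.45×0.67 + 0.61×0.33 = 0.301500 + 0.201300 = 0.502800
The ground-station outage-present share is 0.61×0.33 = 0.201300.
P(ground-station outage | telemetry dropout, attitude-control fault) = 0.201300 / 0.502800 ≈ 0.4004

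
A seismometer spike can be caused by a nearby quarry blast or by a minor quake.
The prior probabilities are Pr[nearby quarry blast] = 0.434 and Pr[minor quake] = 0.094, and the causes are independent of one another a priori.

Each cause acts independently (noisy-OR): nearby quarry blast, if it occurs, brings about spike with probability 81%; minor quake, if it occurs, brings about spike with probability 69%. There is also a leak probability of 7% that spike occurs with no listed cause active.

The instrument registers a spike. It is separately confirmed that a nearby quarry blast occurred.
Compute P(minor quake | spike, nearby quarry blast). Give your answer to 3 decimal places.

P(minor quake | spike, nearby quarry blast) ≈ 0.106

Under noisy-OR, P(spike | causes) = 1 − (1−0.07)·∏(1−qᵢ) over the active causes.
Enumerate both values of minor quake and weight by the priors:
  P(spike | nearby quarry blast) = 0.8233·0.906 + 0.945223·0.094
        = 0.745910 + 0.088851 = 0.834761
The terms with minor quake present sum to 0.088851, so
  P(minor quake | spike, nearby quarry blast) = 0.088851 / 0.834761 ≈ 0.106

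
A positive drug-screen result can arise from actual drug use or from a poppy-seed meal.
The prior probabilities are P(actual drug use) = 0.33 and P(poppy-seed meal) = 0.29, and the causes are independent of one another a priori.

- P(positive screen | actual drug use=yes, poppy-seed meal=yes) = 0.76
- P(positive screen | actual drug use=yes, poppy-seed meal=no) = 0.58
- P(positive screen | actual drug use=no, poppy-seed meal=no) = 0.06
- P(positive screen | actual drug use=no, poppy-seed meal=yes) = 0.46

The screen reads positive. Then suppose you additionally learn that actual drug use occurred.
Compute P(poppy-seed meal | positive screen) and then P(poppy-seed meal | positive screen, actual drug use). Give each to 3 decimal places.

P(poppy-seed meal | positive screen) ≈ 0.496; P(poppy-seed meal | positive screen, actual drug use) ≈ 0.349

P(positive screen) = 0.06×0.67×0.71 + 0.46×0.67×0.29 + 0.58×0.33×0.71 + 0.76×0.33×0.29 = 0.028542 + 0.089378 + 0.135894 + 0.072732 = 0.326546
Of this, 0.162110 comes from 0.089378 + 0.072732 (the poppy-seed meal=true cases).
So P(poppy-seed meal | positive screen) = 0.162110/0.326546 ≈ 0.496.

Now condition on the additional information:
P(positive screen | actual drug use) = 0.58×0.71 + 0.76×0.29 = 0.411800 + 0.220400 = 0.632200
The poppy-seed meal-present share is 0.76×0.29 = 0.220400.
Hence the posterior is 0.220400/0.632200 ≈ 0.349.
— actual drug use explains away the evidence for poppy-seed meal.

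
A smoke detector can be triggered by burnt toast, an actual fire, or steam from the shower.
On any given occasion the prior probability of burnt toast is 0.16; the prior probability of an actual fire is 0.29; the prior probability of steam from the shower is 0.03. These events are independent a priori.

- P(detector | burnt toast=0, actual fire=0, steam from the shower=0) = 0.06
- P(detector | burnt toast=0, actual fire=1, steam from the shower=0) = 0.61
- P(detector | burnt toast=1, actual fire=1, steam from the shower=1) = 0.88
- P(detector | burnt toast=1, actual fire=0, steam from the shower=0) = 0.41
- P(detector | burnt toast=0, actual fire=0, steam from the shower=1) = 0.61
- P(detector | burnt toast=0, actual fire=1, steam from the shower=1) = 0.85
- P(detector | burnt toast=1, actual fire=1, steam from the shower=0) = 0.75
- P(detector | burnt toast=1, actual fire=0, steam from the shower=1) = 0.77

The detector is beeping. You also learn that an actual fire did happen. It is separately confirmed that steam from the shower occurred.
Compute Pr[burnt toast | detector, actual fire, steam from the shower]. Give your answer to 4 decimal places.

Pr[burnt toast | detector, actual fire, steam from the shower] ≈ 0.1647

By total probability over both values of burnt toast:
  P(detector | actual fire, steam from the shower) = 0.85*0.84 + 0.88*0.16
        = 0.714000 + 0.140800 = 0.854800
Keeping only the burnt toast-present terms gives 0.140800, so
  P(burnt toast | detector, actual fire, steam from the shower) = 0.140800 / 0.854800 ≈ 0.1647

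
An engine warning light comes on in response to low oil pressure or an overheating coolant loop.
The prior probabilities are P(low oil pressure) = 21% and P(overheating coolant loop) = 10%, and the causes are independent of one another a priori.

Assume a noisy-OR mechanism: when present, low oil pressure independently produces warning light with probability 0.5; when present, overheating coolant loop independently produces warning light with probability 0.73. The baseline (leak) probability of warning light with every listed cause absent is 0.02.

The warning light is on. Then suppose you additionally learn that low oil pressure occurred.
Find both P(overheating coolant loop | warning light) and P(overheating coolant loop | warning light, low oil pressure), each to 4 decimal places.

Under noisy-OR, P(warning light | causes) = 1 − (1−0.02)·∏(1−qᵢ) over the active causes.
P(warning light) = 0.02·0.79·0.9 + 0.7354·0.79·0.1 + 0.51·0.21·0.9 + 0.8677·0.21·0.1 = 0.014220 + 0.058097 + 0.096390 + 0.018222 = 0.186929
Restricting to configurations with overheating coolant loop present: 0.058097 + 0.018222 = 0.076319.
Hence the posterior is 0.076319/0.186929 ≈ 0.4083.

Now also conditioning on low oil pressure=true:
P(warning light | low oil pressure) = 0.51×0.9 + 0.8677×0.1 = 0.459000 + 0.086770 = 0.545770
Restricting to configurations with overheating coolant loop present: 0.8677×0.1 = 0.086770.
P(overheating coolant loop | warning light, low oil pressure) = 0.086770 / 0.545770 ≈ 0.1590
— low oil pressure explains away the evidence for overheating coolant loop.

P(overheating coolant loop | warning light) ≈ 0.4083; P(overheating coolant loop | warning light, low oil pressure) ≈ 0.1590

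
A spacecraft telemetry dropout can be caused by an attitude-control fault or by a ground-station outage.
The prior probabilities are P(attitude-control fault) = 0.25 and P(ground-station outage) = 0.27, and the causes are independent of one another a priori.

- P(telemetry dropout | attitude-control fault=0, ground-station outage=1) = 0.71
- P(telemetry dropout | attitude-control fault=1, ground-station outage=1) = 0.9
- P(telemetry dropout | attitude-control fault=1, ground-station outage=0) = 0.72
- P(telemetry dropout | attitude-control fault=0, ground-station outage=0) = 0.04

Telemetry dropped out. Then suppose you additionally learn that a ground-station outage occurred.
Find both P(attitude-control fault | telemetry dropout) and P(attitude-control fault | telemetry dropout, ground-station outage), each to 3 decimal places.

P(attitude-control fault | telemetry dropout) ≈ 0.537; P(attitude-control fault | telemetry dropout, ground-station outage) ≈ 0.297

P(telemetry dropout) = 0.04×0.75×0.73 + 0.71×0.75×0.27 + 0.72×0.25×0.73 + 0.9×0.25×0.27 = 0.021900 + 0.143775 + 0.131400 + 0.060750 = 0.357825
The attitude-control fault-present share is 0.131400 + 0.060750 = 0.192150.
Hence the posterior is 0.192150/0.357825 ≈ 0.537.

Now also conditioning on ground-station outage=true:
Weight on attitude-control fault=true, given the evidence: 0.9×0.25 = 0.225000
Denominator P(telemetry dropout | ground-station outage): 0.71×0.75 + 0.9×0.25 = 0.757500
Posterior = 0.225000 / 0.757500 ≈ 0.297
Conditioning on ground-station outage lowers the posterior on attitude-control fault: the classic explaining-away effect in a common-effect structure.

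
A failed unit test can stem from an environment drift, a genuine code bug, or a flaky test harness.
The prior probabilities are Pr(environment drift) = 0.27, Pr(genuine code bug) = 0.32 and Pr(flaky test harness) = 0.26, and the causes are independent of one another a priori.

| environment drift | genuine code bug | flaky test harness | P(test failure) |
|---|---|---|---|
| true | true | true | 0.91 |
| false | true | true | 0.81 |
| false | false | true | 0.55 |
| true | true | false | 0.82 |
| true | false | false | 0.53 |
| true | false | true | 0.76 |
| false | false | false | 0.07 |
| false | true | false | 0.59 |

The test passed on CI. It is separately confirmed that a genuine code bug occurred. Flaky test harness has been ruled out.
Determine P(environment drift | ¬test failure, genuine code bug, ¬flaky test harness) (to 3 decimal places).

P(environment drift | ¬test failure, genuine code bug, ¬flaky test harness) ≈ 0.140

Numerator (weight on configurations with environment drift): 0.18·0.27 = 0.048600
The normalizing constant is 0.41·0.73 + 0.18·0.27 = 0.347900
P(environment drift | ¬test failure, genuine code bug, ¬flaky test harness) = 0.048600/0.347900 ≈ 0.140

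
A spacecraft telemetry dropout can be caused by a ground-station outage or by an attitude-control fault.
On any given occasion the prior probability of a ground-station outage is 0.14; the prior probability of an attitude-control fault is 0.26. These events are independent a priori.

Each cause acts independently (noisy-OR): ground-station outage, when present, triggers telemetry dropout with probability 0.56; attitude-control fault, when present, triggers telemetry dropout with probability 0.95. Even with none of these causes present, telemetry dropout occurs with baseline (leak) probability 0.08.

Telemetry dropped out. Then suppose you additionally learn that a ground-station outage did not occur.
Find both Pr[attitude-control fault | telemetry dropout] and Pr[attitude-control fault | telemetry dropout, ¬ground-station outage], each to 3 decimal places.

Pr[attitude-control fault | telemetry dropout] ≈ 0.689; Pr[attitude-control fault | telemetry dropout, ¬ground-station outage] ≈ 0.807

Under noisy-OR, P(telemetry dropout | causes) = 1 − (1−0.08)·∏(1−qᵢ) over the active causes.
P(telemetry dropout) = 0.08*0.86*0.74 + 0.954*0.86*0.26 + 0.5952*0.14*0.74 + 0.97976*0.14*0.26 = 0.050912 + 0.213314 + 0.061663 + 0.035663 = 0.361552
Restricting to configurations with attitude-control fault present: 0.213314 + 0.035663 = 0.248977.
So P(attitude-control fault | telemetry dropout) = 0.248977/0.361552 ≈ 0.689.

Now also conditioning on ground-station outage≠true:
For the numerator, keep only attitude-control fault=true terms: 0.954×0.26 = 0.248040
Denominator P(telemetry dropout | ¬ground-station outage): 0.08×0.74 + 0.954×0.26 = 0.307240
P(attitude-control fault | telemetry dropout, ¬ground-station outage) = 0.248040/0.307240 ≈ 0.807
With ground-station outage excluded, attitude-control fault must carry more of the explanatory weight for the telemetry dropout.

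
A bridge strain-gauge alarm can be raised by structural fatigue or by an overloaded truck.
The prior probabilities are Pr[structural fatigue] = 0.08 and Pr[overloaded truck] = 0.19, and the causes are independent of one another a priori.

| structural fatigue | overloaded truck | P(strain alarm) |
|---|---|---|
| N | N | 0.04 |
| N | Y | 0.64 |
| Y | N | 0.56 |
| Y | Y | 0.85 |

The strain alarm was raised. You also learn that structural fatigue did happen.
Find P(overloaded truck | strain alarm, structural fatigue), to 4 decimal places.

P(overloaded truck | strain alarm, structural fatigue) ≈ 0.2626

P(strain alarm | structural fatigue) = 0.56×0.81 + 0.85×0.19 = 0.453600 + 0.161500 = 0.615100
Restricting to configurations with overloaded truck present: 0.85×0.19 = 0.161500.
P(overloaded truck | strain alarm, structural fatigue) = 0.161500 / 0.615100 ≈ 0.2626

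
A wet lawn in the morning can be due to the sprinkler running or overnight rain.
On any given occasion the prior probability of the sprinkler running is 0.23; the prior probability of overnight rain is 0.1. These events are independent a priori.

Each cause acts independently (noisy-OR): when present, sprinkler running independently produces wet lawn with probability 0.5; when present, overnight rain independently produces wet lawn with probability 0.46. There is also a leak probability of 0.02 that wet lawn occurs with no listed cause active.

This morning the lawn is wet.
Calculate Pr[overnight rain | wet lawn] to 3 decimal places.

Under noisy-OR, P(wet lawn | causes) = 1 − (1−0.02)·∏(1−qᵢ) over the active causes.
Sum P(wet lawn|·) weighted by the priors over the 4 (sprinkler running, overnight rain) configurations:
  P(wet lawn) = 0.02×0.77×0.9 + 0.4708×0.77×0.1 + 0.51×0.23×0.9 + 0.7354×0.23×0.1
        = 0.013860 + 0.036252 + 0.105570 + 0.016914 = 0.172596
Configurations with overnight rain contribute 0.053166, so
  P(overnight rain | wet lawn) = 0.053166 / 0.172596 ≈ 0.308

Pr[overnight rain | wet lawn] ≈ 0.308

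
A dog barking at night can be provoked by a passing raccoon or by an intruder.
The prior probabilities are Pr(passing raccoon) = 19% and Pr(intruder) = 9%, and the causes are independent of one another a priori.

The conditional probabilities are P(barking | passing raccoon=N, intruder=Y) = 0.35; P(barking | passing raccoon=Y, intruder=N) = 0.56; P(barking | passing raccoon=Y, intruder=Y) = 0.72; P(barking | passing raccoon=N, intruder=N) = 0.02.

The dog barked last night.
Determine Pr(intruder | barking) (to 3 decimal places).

By total probability over the 4 (passing raccoon, intruder) configurations:
  P(barking) = 0.02·0.81·0.91 + 0.35·0.81·0.09 + 0.56·0.19·0.91 + 0.72·0.19·0.09
        = 0.014742 + 0.025515 + 0.096824 + 0.012312 = 0.149393
Keeping only the intruder-present terms gives 0.037827, so
  P(intruder | barking) = 0.037827 / 0.149393 ≈ 0.253

Pr(intruder | barking) ≈ 0.253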